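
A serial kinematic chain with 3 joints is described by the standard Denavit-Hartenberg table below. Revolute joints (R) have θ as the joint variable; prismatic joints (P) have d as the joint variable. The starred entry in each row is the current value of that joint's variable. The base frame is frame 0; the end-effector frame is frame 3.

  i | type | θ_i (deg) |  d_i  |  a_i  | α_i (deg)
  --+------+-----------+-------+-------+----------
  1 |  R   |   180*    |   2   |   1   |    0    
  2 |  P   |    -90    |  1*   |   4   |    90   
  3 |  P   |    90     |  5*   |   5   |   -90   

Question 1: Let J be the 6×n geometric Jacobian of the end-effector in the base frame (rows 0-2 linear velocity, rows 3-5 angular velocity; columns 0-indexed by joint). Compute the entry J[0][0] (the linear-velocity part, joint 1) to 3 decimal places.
axis z_0 = ẑ; lever o_n−o_0 = (4.0000,4.0000,8.0000)
cross product → J_v[:, 0] = (-4.0000,4.0000,0.0000)
J_ω[:, 0] = z_0
entry J[0][0] = -4.0000

-4.000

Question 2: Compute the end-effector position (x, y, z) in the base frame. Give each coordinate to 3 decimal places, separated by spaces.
4.000 4.000 8.000

after link 1: o_1 = (-1.0000, 0.0000, 2.0000)
after link 2: o_2 = (-1.0000, 4.0000, 3.0000)
after link 3: o_3 = (4.0000, 4.0000, 8.0000)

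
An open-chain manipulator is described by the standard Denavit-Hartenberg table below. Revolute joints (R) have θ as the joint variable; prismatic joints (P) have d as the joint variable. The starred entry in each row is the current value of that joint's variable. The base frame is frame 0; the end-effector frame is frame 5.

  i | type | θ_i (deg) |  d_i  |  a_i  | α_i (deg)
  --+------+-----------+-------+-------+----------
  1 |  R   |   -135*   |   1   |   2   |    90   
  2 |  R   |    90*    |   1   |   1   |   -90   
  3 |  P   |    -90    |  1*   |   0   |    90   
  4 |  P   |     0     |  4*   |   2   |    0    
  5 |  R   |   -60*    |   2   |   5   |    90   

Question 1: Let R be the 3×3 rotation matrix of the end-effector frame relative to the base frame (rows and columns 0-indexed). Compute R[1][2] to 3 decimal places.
-0.966

End-effector z-axis (col 2 of R) = (0.2588,-0.9659,-0.0000)
R[1][2] = -0.9659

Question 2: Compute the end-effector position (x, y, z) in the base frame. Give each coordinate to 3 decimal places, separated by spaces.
-7.658 0.120 -4.000

after link 1: o_1 = (-1.4142, -1.4142, 1.0000)
after link 2: o_2 = (-2.1213, -0.7071, 2.0000)
after link 3: o_3 = (-1.4142, -0.0000, 2.0000)
after link 4: o_4 = (-2.8284, 1.4142, -2.0000)
after link 5: o_5 = (-7.6581, 0.1201, -4.0000)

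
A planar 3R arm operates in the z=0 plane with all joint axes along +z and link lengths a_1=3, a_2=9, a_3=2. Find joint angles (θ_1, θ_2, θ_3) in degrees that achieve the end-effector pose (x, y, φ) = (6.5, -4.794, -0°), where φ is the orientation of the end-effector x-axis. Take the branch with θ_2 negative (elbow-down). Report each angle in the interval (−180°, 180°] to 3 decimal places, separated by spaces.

wrist centre = target − a_3·(cos φ, sin φ) = (4.5000, -4.7940)
cos θ_2 = (43.2324−3²−9²)/(2·3·9) = -0.8661; θ_2 = -150.0047° (elbow-down)
β = atan2(-4.7940,4.5000) = -46.8119°; ψ = atan2(-4.4994,-4.7946) = -136.8194°
θ_1 = β − ψ = 90.0076°
θ_3 = φ − θ_1 − θ_2 = 59.9971° (wrapped to (-180°,180°])

90.008 -150.005 59.997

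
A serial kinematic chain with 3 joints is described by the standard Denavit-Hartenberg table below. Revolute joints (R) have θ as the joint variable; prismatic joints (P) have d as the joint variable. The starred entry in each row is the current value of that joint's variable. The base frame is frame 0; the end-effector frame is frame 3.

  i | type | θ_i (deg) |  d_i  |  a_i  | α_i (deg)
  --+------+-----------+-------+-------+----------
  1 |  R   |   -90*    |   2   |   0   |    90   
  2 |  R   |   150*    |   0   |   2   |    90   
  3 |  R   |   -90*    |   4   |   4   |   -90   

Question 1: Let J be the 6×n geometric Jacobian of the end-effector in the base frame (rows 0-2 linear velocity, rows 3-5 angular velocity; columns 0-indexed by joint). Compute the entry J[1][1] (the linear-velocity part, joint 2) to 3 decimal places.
4.464

axis z_1 = (-1.0000,-0.0000,0.0000); lever o_n−o_1 = (4.0000,-0.2679,4.4641)
cross product → J_v[:, 1] = (-0.0000,4.4641,0.2679)
J_ω[:, 1] = z_1
entry J[1][1] = 4.4641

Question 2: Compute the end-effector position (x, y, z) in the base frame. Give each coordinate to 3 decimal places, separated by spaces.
after link 1: o_1 = (0.0000, 0.0000, 2.0000)
after link 2: o_2 = (-0.0000, 1.7321, 3.0000)
after link 3: o_3 = (4.0000, -0.2679, 6.4641)

4.000 -0.268 6.464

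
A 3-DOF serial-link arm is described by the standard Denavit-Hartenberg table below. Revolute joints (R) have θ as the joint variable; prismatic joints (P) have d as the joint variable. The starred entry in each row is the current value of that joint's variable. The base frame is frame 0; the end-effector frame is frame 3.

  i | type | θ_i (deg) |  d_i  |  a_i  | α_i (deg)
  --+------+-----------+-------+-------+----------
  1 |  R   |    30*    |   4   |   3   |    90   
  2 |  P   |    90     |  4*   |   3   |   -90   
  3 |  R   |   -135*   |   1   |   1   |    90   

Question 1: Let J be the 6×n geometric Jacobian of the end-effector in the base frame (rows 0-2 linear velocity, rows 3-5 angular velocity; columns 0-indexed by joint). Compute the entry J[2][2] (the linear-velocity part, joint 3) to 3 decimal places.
0.707

axis z_2 = (-0.8660,-0.5000,0.0000); lever o_n−o_2 = (-0.5125,-1.1124,-0.7071)
cross product → J_v[:, 2] = (0.3536,-0.6124,0.7071)
J_ω[:, 2] = z_2
entry J[2][2] = 0.7071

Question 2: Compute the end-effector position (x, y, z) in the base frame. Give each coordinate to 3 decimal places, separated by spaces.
after link 1: o_1 = (2.5981, 1.5000, 4.0000)
after link 2: o_2 = (4.5981, -1.9641, 7.0000)
after link 3: o_3 = (4.0856, -3.0765, 6.2929)

4.086 -3.076 6.293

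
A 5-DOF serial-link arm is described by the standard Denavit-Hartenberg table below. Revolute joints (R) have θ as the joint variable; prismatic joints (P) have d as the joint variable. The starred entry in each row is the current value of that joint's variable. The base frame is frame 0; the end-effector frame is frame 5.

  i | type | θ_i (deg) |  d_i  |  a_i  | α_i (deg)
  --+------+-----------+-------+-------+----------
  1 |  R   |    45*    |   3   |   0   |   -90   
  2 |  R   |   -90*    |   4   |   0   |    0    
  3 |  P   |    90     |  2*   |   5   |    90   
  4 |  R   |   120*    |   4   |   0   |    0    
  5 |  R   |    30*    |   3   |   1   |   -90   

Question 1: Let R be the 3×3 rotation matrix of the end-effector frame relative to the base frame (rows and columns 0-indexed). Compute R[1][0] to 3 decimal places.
End-effector x-axis (col 0 of R) = (-0.9659,-0.2588,-0.0000)
R[1][0] = -0.2588

-0.259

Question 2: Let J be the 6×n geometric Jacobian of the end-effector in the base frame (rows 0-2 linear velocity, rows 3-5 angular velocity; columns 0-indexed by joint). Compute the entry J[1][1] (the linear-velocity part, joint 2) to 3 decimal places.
axis z_1 = (-0.7071,0.7071,0.0000); lever o_n−o_1 = (-1.6730,7.5194,7.0000)
cross product → J_v[:, 1] = (4.9497,4.9497,-4.1340)
J_ω[:, 1] = z_1
entry J[1][1] = 4.9497

4.950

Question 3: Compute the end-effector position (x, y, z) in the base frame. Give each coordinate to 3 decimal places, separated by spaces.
-1.673 7.519 10.000

after link 1: o_1 = (0.0000, 0.0000, 3.0000)
after link 2: o_2 = (-2.8284, 2.8284, 3.0000)
after link 3: o_3 = (-0.7071, 7.7782, 3.0000)
after link 4: o_4 = (-0.7071, 7.7782, 7.0000)
after link 5: o_5 = (-1.6730, 7.5194, 10.0000)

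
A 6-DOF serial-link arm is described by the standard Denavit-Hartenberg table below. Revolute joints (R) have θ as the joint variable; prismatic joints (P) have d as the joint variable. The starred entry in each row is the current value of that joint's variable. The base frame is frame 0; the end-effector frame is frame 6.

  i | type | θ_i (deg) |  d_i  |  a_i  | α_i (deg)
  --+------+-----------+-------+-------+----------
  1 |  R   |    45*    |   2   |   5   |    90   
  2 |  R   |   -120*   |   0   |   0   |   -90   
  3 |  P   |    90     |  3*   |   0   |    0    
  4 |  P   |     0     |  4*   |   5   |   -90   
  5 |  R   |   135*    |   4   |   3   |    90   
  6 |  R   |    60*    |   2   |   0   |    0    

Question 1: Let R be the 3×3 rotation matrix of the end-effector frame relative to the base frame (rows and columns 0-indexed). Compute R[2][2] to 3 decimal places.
0.354

End-effector z-axis (col 2 of R) = (-0.9330,0.0670,0.3536)
R[2][2] = 0.3536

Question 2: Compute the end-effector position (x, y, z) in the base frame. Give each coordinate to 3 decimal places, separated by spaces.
after link 1: o_1 = (3.5355, 3.5355, 2.0000)
after link 2: o_2 = (3.5355, 3.5355, 2.0000)
after link 3: o_3 = (5.3727, 5.3727, 0.5000)
after link 4: o_4 = (4.2866, 11.3577, -1.5000)
after link 5: o_5 = (5.9018, 9.9729, 3.0248)
after link 6: o_6 = (4.0358, 10.1068, 3.7319)

4.036 10.107 3.732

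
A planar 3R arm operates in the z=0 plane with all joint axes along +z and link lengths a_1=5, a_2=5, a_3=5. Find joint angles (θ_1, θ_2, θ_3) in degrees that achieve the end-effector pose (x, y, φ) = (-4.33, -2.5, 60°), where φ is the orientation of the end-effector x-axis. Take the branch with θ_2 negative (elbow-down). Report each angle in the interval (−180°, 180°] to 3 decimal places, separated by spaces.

wrist centre = target − a_3·(cos φ, sin φ) = (-6.8300, -6.8301)
cos θ_2 = (93.2995−5²−5²)/(2·5·5) = 0.8660; θ_2 = -30.0040° (elbow-down)
β = atan2(-6.8301,-6.8300) = -134.9995°; ψ = atan2(-2.5003,9.3300) = -15.0020°
θ_1 = β − ψ = -119.9975°
θ_3 = φ − θ_1 − θ_2 = -149.9985° (wrapped to (-180°,180°])

-119.997 -30.004 -149.999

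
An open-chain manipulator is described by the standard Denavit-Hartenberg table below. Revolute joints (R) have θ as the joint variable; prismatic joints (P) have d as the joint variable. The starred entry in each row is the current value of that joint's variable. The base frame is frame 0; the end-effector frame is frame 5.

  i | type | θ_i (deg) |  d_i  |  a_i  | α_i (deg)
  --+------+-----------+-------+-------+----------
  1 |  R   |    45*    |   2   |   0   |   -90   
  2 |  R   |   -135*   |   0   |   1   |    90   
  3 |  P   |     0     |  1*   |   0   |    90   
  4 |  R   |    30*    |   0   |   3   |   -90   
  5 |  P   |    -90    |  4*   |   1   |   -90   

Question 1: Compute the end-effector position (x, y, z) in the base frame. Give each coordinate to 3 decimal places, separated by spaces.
after link 1: o_1 = (0.0000, 0.0000, 2.0000)
after link 2: o_2 = (-0.5000, -0.5000, 2.7071)
after link 3: o_3 = (-1.0000, -1.0000, 2.0000)
after link 4: o_4 = (-3.0490, -3.0490, 2.7765)
after link 5: o_5 = (-3.0740, -4.4882, -1.0872)

-3.074 -4.488 -1.087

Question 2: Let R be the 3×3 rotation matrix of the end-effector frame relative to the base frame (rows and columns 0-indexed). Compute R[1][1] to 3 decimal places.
0.183

End-effector y-axis (col 1 of R) = (0.1830,0.1830,0.9659)
R[1][1] = 0.1830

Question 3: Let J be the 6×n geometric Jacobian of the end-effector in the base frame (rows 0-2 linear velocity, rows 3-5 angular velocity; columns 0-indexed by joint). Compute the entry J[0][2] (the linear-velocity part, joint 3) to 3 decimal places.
prismatic axis z_2 = (-0.5000,-0.5000,-0.7071)
J_v[:, 2] = z_2; J_ω[:, 2] = (0,0,0)
entry J[0][2] = -0.5000

-0.500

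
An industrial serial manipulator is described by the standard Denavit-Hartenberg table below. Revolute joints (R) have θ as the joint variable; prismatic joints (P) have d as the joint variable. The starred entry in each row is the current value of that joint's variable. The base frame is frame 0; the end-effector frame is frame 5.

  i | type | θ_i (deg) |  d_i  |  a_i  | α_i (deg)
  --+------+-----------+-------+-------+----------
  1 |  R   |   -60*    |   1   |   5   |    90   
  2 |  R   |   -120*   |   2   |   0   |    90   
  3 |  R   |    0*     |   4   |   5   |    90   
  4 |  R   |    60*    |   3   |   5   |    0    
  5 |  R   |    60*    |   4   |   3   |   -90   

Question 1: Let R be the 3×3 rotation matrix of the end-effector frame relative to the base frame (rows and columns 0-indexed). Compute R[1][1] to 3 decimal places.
End-effector y-axis (col 1 of R) = (-0.8660,-0.5000,0.0000)
R[1][1] = -0.5000

-0.500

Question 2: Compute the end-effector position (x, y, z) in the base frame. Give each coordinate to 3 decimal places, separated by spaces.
after link 1: o_1 = (2.5000, -4.3301, 1.0000)
after link 2: o_2 = (0.7679, -5.3301, 1.0000)
after link 3: o_3 = (-2.2141, -0.1651, -1.3301)
after link 4: o_4 = (-2.1160, 5.6651, -1.3301)
after link 5: o_5 = (0.5981, 8.9641, 1.2679)

0.598 8.964 1.268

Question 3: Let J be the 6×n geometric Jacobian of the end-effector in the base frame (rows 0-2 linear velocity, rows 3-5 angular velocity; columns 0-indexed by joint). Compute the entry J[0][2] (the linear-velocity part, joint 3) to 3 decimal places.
axis z_2 = (-0.4330,0.7500,0.5000); lever o_n−o_2 = (-0.1699,14.2942,0.2679)
cross product → J_v[:, 2] = (-6.9462,0.0311,-6.0622)
J_ω[:, 2] = z_2
entry J[0][2] = -6.9462

-6.946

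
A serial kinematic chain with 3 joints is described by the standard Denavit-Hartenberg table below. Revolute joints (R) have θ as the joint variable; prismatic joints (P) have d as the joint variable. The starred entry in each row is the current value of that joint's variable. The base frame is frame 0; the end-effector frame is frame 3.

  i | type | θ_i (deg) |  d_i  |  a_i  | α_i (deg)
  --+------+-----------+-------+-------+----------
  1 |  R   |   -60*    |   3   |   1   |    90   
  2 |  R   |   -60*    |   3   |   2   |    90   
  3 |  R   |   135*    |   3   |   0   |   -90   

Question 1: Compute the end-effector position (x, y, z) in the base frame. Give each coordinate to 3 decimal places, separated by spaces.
-2.897 -0.982 -0.232

after link 1: o_1 = (0.5000, -0.8660, 3.0000)
after link 2: o_2 = (-1.5981, -3.2321, 1.2679)
after link 3: o_3 = (-2.8971, -0.9821, -0.2321)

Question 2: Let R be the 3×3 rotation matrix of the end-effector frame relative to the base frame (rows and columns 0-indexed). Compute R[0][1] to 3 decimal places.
0.433

End-effector y-axis (col 1 of R) = (0.4330,-0.7500,0.5000)
R[0][1] = 0.4330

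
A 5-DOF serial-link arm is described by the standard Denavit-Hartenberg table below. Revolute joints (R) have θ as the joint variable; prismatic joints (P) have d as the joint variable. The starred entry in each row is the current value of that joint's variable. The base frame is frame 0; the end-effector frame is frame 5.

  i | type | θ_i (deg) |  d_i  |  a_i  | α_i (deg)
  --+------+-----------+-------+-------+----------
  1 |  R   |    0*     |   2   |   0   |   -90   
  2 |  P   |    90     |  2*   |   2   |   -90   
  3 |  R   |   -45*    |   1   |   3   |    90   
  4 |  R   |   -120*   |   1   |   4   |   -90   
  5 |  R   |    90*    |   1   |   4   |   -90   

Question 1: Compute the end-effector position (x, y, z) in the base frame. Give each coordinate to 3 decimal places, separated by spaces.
2.964 1.198 -3.441

after link 1: o_1 = (0.0000, 0.0000, 2.0000)
after link 2: o_2 = (0.0000, 2.0000, 0.0000)
after link 3: o_3 = (-1.0000, 4.1213, -2.1213)
after link 4: o_4 = (2.4641, 3.4142, -0.0000)
after link 5: o_5 = (2.9641, 1.1982, -3.4408)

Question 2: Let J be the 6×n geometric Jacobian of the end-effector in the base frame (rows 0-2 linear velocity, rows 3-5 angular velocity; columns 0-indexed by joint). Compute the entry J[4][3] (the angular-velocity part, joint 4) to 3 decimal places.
0.707

axis z_3 = (-0.0000,0.7071,0.7071); lever o_n−o_3 = (3.9641,-2.9232,-1.3195)
cross product → J_v[:, 3] = (1.1340,2.8030,-2.8030)
J_ω[:, 3] = z_3
entry J[4][3] = 0.7071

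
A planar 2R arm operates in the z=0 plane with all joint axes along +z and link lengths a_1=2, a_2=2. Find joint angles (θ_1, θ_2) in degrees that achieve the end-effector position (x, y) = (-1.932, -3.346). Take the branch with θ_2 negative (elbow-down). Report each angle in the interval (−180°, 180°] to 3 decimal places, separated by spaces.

-105.003 -29.998

cos θ_2 = (14.9283−2²−2²)/(2·2·2) = 0.8660; θ_2 = -29.9980° (elbow-down)
β = atan2(-3.3460,-1.9320) = -120.0024°; ψ = atan2(-0.9999,3.7321) = -14.9990°
θ_1 = β − ψ = -105.0034°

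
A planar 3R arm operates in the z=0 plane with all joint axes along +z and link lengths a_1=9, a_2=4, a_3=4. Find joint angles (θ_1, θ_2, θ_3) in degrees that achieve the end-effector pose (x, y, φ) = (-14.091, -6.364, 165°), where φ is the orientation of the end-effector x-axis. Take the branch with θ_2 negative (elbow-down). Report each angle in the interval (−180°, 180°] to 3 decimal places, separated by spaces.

wrist centre = target − a_3·(cos φ, sin φ) = (-10.2273, -7.3993)
cos θ_2 = (159.3469−9²−4²)/(2·9·4) = 0.8659; θ_2 = -30.0110° (elbow-down)
β = atan2(-7.3993,-10.2273) = -144.1149°; ψ = atan2(-2.0007,12.4637) = -9.1193°
θ_1 = β − ψ = -134.9956°
θ_3 = φ − θ_1 − θ_2 = -29.9933° (wrapped to (-180°,180°])

-134.996 -30.011 -29.993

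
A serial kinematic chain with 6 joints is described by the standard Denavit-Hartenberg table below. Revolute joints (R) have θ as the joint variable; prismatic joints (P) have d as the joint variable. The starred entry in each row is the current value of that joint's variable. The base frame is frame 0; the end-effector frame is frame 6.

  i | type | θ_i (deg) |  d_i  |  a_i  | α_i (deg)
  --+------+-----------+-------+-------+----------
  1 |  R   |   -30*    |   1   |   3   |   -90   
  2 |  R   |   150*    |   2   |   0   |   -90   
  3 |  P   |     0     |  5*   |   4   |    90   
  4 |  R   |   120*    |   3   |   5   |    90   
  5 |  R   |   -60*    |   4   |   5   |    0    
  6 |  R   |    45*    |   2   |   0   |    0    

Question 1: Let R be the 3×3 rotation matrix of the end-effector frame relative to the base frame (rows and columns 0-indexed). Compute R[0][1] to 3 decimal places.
End-effector y-axis (col 1 of R) = (0.4830,0.8365,0.2588)
R[0][1] = 0.4830

0.483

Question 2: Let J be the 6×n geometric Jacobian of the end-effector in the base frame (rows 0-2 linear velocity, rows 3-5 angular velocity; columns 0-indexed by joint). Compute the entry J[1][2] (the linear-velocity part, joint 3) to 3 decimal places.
0.250

prismatic axis z_2 = (-0.4330,0.2500,0.8660)
J_v[:, 2] = z_2; J_ω[:, 2] = (0,0,0)
entry J[1][2] = 0.2500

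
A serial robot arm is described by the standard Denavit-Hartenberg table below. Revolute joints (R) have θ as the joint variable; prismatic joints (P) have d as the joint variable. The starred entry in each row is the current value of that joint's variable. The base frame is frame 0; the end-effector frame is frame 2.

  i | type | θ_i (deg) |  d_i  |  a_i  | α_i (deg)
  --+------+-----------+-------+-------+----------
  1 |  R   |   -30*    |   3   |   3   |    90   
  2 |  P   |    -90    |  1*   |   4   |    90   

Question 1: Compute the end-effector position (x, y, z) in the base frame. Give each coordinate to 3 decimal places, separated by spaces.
2.098 -2.366 -1.000

after link 1: o_1 = (2.5981, -1.5000, 3.0000)
after link 2: o_2 = (2.0981, -2.3660, -1.0000)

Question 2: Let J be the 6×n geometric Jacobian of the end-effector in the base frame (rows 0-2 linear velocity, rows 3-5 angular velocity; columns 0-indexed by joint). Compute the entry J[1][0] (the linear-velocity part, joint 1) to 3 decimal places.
axis z_0 = ẑ; lever o_n−o_0 = (2.0981,-2.3660,-1.0000)
cross product → J_v[:, 0] = (2.3660,2.0981,-0.0000)
J_ω[:, 0] = z_0
entry J[1][0] = 2.0981

2.098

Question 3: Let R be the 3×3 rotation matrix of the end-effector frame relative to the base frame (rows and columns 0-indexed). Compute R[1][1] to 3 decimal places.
-0.866

End-effector y-axis (col 1 of R) = (-0.5000,-0.8660,0.0000)
R[1][1] = -0.8660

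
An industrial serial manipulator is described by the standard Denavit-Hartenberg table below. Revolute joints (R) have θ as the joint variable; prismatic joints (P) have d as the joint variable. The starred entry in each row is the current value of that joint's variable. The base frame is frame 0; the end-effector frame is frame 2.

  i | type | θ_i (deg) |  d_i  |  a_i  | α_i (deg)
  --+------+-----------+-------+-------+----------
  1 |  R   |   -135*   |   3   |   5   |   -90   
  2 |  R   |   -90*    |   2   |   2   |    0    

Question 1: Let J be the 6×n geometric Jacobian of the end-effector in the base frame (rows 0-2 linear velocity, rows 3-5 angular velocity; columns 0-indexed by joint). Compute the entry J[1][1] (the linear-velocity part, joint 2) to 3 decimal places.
-1.414

axis z_1 = (0.7071,-0.7071,0.0000); lever o_n−o_1 = (1.4142,-1.4142,2.0000)
cross product → J_v[:, 1] = (-1.4142,-1.4142,-0.0000)
J_ω[:, 1] = z_1
entry J[1][1] = -1.4142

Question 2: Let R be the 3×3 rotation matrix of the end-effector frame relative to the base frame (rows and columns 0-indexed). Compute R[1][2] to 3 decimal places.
-0.707

End-effector z-axis (col 2 of R) = (0.7071,-0.7071,0.0000)
R[1][2] = -0.7071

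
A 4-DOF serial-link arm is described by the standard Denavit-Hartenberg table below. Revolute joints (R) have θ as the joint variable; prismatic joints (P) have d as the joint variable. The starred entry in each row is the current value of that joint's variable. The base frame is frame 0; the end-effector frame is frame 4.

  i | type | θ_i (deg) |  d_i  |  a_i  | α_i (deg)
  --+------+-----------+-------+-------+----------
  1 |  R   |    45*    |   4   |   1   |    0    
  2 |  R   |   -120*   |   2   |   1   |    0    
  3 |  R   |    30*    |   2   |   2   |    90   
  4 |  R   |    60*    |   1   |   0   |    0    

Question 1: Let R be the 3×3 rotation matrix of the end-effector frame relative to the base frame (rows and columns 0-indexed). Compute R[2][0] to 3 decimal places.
0.866

End-effector x-axis (col 0 of R) = (0.3536,-0.3536,0.8660)
R[2][0] = 0.8660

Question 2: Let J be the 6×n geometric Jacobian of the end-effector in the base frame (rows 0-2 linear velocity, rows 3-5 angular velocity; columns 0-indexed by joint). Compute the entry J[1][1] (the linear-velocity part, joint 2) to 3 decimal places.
0.966

axis z_1 = (0.0000,0.0000,1.0000); lever o_n−o_1 = (0.9659,-3.0872,4.0000)
cross product → J_v[:, 1] = (3.0872,0.9659,-0.0000)
J_ω[:, 1] = z_1
entry J[1][1] = 0.9659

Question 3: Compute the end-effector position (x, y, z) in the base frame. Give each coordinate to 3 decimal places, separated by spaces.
1.673 -2.380 8.000

after link 1: o_1 = (0.7071, 0.7071, 4.0000)
after link 2: o_2 = (0.9659, -0.2588, 6.0000)
after link 3: o_3 = (2.3801, -1.6730, 8.0000)
after link 4: o_4 = (1.6730, -2.3801, 8.0000)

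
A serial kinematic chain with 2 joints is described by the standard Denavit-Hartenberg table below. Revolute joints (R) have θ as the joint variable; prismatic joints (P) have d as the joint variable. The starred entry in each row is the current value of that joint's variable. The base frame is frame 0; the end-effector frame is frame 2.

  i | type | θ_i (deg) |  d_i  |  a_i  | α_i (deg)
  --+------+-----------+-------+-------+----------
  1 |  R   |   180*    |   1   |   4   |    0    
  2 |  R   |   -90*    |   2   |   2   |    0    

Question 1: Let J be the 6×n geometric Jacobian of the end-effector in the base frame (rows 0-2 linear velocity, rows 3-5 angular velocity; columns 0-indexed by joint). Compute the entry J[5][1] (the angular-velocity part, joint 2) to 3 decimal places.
axis z_1 = (0.0000,0.0000,1.0000); lever o_n−o_1 = (0.0000,2.0000,2.0000)
cross product → J_v[:, 1] = (-2.0000,0.0000,0.0000)
J_ω[:, 1] = z_1
entry J[5][1] = 1.0000

1.000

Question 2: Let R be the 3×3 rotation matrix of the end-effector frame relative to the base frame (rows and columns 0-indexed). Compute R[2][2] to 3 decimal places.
1.000

End-effector z-axis (col 2 of R) = (0.0000,0.0000,1.0000)
R[2][2] = 1.0000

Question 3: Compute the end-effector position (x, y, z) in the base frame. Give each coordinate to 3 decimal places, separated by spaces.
after link 1: o_1 = (-4.0000, 0.0000, 1.0000)
after link 2: o_2 = (-4.0000, 2.0000, 3.0000)

-4.000 2.000 3.000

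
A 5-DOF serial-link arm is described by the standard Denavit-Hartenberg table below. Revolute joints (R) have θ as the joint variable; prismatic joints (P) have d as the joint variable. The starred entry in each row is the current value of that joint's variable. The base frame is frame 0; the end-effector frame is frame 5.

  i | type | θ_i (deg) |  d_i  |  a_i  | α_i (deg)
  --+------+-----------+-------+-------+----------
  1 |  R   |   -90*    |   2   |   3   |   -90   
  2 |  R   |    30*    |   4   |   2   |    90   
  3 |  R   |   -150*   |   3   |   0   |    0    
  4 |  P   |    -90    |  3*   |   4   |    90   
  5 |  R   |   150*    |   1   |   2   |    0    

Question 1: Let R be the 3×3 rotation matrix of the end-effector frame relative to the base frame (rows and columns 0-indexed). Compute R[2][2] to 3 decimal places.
End-effector z-axis (col 2 of R) = (0.5000,-0.7500,-0.4330)
R[2][2] = -0.4330

-0.433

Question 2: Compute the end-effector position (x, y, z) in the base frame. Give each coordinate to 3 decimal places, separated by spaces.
6.464 -8.000 7.196

after link 1: o_1 = (0.0000, -3.0000, 2.0000)
after link 2: o_2 = (4.0000, -4.7321, 1.0000)
after link 3: o_3 = (4.0000, -6.2321, 3.5981)
after link 4: o_4 = (7.4641, -6.0000, 7.1962)
after link 5: o_5 = (6.4641, -8.0000, 7.1962)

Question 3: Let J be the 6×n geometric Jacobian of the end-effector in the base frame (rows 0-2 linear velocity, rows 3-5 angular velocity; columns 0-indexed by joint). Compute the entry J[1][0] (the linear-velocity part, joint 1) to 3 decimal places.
axis z_0 = ẑ; lever o_n−o_0 = (6.4641,-8.0000,7.1962)
cross product → J_v[:, 0] = (8.0000,6.4641,-0.0000)
J_ω[:, 0] = z_0
entry J[1][0] = 6.4641

6.464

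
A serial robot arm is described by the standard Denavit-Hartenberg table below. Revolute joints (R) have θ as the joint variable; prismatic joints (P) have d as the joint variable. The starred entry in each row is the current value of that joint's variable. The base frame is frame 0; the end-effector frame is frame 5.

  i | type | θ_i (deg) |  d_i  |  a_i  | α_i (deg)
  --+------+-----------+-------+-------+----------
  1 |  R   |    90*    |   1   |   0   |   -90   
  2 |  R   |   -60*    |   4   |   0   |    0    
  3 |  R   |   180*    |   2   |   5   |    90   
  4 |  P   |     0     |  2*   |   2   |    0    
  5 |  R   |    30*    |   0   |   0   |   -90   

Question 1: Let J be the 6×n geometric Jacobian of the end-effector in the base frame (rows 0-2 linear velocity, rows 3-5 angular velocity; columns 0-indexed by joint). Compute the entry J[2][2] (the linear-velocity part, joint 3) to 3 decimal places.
1.768

axis z_2 = (-1.0000,0.0000,0.0000); lever o_n−o_2 = (-2.0000,-1.7679,-7.0622)
cross product → J_v[:, 2] = (-0.0000,-7.0622,1.7679)
J_ω[:, 2] = z_2
entry J[2][2] = 1.7679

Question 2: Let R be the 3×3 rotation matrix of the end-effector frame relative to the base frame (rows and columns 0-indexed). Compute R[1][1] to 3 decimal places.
-0.866

End-effector y-axis (col 1 of R) = (-0.0000,-0.8660,0.5000)
R[1][1] = -0.8660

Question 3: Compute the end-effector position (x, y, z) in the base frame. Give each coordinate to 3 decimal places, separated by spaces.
-6.000 -1.768 -6.062

after link 1: o_1 = (0.0000, 0.0000, 1.0000)
after link 2: o_2 = (-4.0000, 0.0000, 1.0000)
after link 3: o_3 = (-6.0000, -2.5000, -3.3301)
after link 4: o_4 = (-6.0000, -1.7679, -6.0622)
after link 5: o_5 = (-6.0000, -1.7679, -6.0622)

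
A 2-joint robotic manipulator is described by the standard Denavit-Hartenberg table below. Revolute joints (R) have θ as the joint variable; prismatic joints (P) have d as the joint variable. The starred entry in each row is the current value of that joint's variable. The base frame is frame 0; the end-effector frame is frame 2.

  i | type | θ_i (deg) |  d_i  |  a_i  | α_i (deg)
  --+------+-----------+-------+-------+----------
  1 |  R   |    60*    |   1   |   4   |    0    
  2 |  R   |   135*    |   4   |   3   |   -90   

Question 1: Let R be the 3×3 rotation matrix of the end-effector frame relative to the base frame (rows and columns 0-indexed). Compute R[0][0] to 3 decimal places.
End-effector x-axis (col 0 of R) = (-0.9659,-0.2588,0.0000)
R[0][0] = -0.9659

-0.966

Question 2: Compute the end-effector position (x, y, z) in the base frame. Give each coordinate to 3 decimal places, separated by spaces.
-0.898 2.688 5.000

after link 1: o_1 = (2.0000, 3.4641, 1.0000)
after link 2: o_2 = (-0.8978, 2.6876, 5.0000)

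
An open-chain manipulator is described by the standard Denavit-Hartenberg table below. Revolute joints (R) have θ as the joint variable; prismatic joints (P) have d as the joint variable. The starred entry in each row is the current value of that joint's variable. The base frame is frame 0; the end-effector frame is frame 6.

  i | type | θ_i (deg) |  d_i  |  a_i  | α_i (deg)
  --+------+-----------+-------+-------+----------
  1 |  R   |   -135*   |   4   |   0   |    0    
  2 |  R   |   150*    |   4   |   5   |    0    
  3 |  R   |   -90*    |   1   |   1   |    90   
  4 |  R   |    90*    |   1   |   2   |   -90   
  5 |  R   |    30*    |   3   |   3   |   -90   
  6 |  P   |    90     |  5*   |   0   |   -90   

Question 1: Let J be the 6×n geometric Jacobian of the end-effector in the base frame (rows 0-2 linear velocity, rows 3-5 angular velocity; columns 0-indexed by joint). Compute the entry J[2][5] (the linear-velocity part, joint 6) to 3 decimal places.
-0.500

prismatic axis z_5 = (0.8365,0.2241,-0.5000)
J_v[:, 5] = z_5; J_ω[:, 5] = (0,0,0)
entry J[2][5] = -0.5000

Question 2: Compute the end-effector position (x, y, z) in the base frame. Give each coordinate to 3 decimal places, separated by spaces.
after link 1: o_1 = (0.0000, 0.0000, 4.0000)
after link 2: o_2 = (4.8296, 1.2941, 8.0000)
after link 3: o_3 = (5.0884, 0.3282, 9.0000)
after link 4: o_4 = (4.1225, 0.0694, 11.0000)
after link 5: o_5 = (4.7950, 3.3554, 13.5981)
after link 6: o_6 = (8.9775, 4.4761, 11.0981)

8.978 4.476 11.098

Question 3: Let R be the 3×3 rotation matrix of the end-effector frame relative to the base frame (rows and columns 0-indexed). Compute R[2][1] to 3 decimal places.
0.500

End-effector y-axis (col 1 of R) = (-0.8365,-0.2241,0.5000)
R[2][1] = 0.5000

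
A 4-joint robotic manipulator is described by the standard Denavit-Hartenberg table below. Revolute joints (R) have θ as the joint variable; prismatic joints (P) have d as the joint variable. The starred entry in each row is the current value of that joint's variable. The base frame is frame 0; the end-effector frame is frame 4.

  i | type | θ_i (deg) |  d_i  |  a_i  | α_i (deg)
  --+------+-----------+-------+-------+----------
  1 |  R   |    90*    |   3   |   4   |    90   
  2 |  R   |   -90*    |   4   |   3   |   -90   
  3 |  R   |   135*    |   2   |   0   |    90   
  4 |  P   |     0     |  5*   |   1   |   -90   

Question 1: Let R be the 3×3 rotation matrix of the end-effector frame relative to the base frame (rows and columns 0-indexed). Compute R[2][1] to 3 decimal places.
0.707

End-effector y-axis (col 1 of R) = (0.7071,-0.0000,0.7071)
R[2][1] = 0.7071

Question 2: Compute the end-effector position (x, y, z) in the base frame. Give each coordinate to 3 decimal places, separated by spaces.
-0.243 6.000 -2.828

after link 1: o_1 = (0.0000, 4.0000, 3.0000)
after link 2: o_2 = (4.0000, 4.0000, 0.0000)
after link 3: o_3 = (4.0000, 6.0000, 0.0000)
after link 4: o_4 = (-0.2426, 6.0000, -2.8284)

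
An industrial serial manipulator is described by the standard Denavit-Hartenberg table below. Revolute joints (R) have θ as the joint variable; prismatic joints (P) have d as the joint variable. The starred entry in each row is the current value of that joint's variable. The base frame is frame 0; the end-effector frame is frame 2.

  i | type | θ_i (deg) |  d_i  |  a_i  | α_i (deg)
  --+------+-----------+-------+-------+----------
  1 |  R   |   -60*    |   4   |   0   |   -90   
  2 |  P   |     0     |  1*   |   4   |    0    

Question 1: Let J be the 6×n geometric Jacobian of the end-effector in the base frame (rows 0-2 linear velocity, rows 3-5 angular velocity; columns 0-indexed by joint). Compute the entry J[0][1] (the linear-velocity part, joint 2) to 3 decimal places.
prismatic axis z_1 = (0.8660,0.5000,0.0000)
J_v[:, 1] = z_1; J_ω[:, 1] = (0,0,0)
entry J[0][1] = 0.8660

0.866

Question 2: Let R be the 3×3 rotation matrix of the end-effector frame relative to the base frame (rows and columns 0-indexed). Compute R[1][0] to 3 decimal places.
-0.866

End-effector x-axis (col 0 of R) = (0.5000,-0.8660,0.0000)
R[1][0] = -0.8660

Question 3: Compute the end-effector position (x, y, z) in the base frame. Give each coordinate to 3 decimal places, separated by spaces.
after link 1: o_1 = (0.0000, 0.0000, 4.0000)
after link 2: o_2 = (2.8660, -2.9641, 4.0000)

2.866 -2.964 4.000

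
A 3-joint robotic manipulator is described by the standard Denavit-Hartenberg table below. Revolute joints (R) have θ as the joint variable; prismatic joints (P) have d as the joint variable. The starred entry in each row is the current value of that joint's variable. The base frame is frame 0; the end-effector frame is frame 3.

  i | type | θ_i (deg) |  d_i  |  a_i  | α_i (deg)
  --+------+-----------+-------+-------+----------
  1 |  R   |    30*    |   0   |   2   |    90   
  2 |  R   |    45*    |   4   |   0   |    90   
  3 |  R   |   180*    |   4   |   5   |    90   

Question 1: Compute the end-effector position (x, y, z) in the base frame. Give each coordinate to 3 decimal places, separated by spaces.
3.120 -2.818 -6.364

after link 1: o_1 = (1.7321, 1.0000, 0.0000)
after link 2: o_2 = (3.7321, -2.4641, 0.0000)
after link 3: o_3 = (3.1197, -2.8177, -6.3640)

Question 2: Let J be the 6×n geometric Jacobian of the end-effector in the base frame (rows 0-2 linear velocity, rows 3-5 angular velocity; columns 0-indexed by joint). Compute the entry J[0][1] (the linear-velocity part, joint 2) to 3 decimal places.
5.511

axis z_1 = (0.5000,-0.8660,0.0000); lever o_n−o_1 = (1.3876,-3.8177,-6.3640)
cross product → J_v[:, 1] = (5.5114,3.1820,-0.7071)
J_ω[:, 1] = z_1
entry J[0][1] = 5.5114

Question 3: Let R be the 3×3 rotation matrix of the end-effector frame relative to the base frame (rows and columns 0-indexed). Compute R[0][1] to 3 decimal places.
End-effector y-axis (col 1 of R) = (0.6124,0.3536,-0.7071)
R[0][1] = 0.6124

0.612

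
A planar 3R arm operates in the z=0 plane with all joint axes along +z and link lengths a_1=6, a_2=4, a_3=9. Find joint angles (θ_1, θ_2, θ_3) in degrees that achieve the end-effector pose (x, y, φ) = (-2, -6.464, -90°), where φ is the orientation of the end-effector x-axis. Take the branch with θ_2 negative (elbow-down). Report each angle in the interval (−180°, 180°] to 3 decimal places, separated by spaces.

wrist centre = target − a_3·(cos φ, sin φ) = (-2.0000, 2.5360)
cos θ_2 = (10.4313−6²−4²)/(2·6·4) = -0.8660; θ_2 = -149.9988° (elbow-down)
β = atan2(2.5360,-2.0000) = 128.2608°; ψ = atan2(-2.0001,2.5359) = -38.2625°
θ_1 = β − ψ = 166.5234°
θ_3 = φ − θ_1 − θ_2 = -106.5246° (wrapped to (-180°,180°])

166.523 -149.999 -106.525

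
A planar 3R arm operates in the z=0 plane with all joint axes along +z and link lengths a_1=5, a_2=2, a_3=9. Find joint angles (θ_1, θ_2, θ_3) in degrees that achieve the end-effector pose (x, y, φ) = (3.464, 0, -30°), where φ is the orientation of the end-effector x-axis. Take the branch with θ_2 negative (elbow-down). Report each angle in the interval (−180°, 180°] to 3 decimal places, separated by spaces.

wrist centre = target − a_3·(cos φ, sin φ) = (-4.3302, 4.5000)
cos θ_2 = (39.0009−5²−2²)/(2·5·2) = 0.5000; θ_2 = -59.9971° (elbow-down)
β = atan2(4.5000,-4.3302) = 133.8986°; ψ = atan2(-1.7320,6.0001) = -16.1014°
θ_1 = β − ψ = 150.0000°
θ_3 = φ − θ_1 − θ_2 = -120.0029° (wrapped to (-180°,180°])

150.000 -59.997 -120.003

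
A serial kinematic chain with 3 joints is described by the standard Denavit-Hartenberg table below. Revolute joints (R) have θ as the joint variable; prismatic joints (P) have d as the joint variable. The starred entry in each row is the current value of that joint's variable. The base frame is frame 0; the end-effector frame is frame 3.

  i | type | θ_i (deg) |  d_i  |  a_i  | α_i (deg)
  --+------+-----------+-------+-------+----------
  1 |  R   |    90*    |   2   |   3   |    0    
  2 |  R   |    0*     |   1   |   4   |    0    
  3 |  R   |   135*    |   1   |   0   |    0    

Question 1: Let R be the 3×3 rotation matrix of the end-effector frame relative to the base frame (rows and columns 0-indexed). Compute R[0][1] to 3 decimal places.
End-effector y-axis (col 1 of R) = (0.7071,-0.7071,0.0000)
R[0][1] = 0.7071

0.707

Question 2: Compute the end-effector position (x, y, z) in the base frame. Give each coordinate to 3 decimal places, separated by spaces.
after link 1: o_1 = (0.0000, 3.0000, 2.0000)
after link 2: o_2 = (0.0000, 7.0000, 3.0000)
after link 3: o_3 = (0.0000, 7.0000, 4.0000)

0.000 7.000 4.000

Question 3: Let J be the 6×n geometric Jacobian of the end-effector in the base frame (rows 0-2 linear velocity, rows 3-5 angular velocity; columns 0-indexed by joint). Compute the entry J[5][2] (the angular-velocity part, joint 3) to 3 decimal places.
1.000

axis z_2 = (0.0000,0.0000,1.0000); lever o_n−o_2 = (0.0000,0.0000,1.0000)
cross product → J_v[:, 2] = (0.0000,0.0000,0.0000)
J_ω[:, 2] = z_2
entry J[5][2] = 1.0000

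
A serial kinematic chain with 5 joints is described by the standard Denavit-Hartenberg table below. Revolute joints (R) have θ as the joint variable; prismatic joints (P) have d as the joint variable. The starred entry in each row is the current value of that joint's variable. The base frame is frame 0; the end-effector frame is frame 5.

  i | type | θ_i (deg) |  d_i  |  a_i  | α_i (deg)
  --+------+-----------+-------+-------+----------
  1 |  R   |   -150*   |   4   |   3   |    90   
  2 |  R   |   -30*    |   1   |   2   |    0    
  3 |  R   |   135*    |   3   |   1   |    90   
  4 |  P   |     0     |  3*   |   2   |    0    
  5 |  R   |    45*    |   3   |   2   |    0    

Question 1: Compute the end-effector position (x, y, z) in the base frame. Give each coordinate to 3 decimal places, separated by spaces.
-10.835 -0.004 8.817

after link 1: o_1 = (-2.5981, -1.5000, 4.0000)
after link 2: o_2 = (-4.5981, -1.5000, 3.0000)
after link 3: o_3 = (-5.8739, 1.2275, 3.9659)
after link 4: o_4 = (-7.9352, 0.0374, 6.6742)
after link 5: o_5 = (-10.8349, -0.0037, 8.8167)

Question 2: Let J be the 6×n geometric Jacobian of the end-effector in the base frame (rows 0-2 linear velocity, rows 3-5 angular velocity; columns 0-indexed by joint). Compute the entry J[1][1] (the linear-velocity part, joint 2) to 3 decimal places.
axis z_1 = (-0.5000,0.8660,0.0000); lever o_n−o_1 = (-8.2368,1.4963,4.8167)
cross product → J_v[:, 1] = (4.1714,2.4084,6.3851)
J_ω[:, 1] = z_1
entry J[1][1] = 2.4084

2.408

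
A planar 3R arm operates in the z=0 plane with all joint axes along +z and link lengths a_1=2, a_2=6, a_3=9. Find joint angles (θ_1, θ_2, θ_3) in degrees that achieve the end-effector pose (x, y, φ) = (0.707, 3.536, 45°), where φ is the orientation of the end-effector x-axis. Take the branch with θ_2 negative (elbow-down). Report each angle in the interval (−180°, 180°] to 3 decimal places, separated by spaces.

wrist centre = target − a_3·(cos φ, sin φ) = (-5.6570, -2.8280)
cos θ_2 = (39.9986−2²−6²)/(2·2·6) = -0.0001; θ_2 = -90.0034° (elbow-down)
β = atan2(-2.8280,-5.6570) = -153.4392°; ψ = atan2(-6.0000,1.9996) = -71.5681°
θ_1 = β − ψ = -81.8710°
θ_3 = φ − θ_1 − θ_2 = -143.1256° (wrapped to (-180°,180°])

-81.871 -90.003 -143.126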